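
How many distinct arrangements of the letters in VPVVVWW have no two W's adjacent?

Total arrangements of VPVVVWW: 7!/(4!·2!) = 105.
Arrangements with the W's together: treat WW as one letter, giving (6)!/(4!) = 30.
Hence 105 − 30 = 75.

75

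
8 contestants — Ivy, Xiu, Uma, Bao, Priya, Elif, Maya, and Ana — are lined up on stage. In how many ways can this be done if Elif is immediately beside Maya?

Place the 6 others and the Elif-Maya pair as 7 objects in a line; the pair has 2 internal arrangements.
That gives 2 × 7! = 2 × 5040 = 10080.

10080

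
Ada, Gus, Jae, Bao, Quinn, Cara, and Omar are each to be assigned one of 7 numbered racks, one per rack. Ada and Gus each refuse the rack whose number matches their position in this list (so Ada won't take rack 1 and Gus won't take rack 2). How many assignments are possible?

Let Aᵢ (for i ∈ {1, 2}) be the placements that put person i in their forbidden rack. Any j of these fix j positions, leaving (7−j)! ways to fill the rest, and there are C(2,j) ways to pick which j.
By inclusion–exclusion, the number of valid placements is Σ_{j=0}^{2} (−1)^j C(2,j)·(7−j)!.
Computing: 5040 − 1440 + 120 = 3720.

3720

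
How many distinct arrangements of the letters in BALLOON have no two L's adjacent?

Total arrangements of BALLOON: 7!/(2!·2!) = 1260.
Arrangements with the L's together: treat LL as one letter, giving (6)!/(2!) = 360.
Hence 1260 − 360 = 900.

900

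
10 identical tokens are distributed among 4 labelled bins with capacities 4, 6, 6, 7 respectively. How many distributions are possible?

180

Without the upper bounds there are C(13,3) = 286 ways to split 10 among 4 bins.
Subtract solutions that violate a single cap (substitute x_i' = x_i − (cap_i+1)): x_1 ≥ 5 gives C(8,3) = 56; x_2 ≥ 7 gives C(6,3) = 20; x_3 ≥ 7 gives C(6,3) = 20; x_4 ≥ 8 gives C(5,3) = 10. Together 106.
No two caps can be exceeded simultaneously, so the pair terms are all 0.
By inclusion–exclusion the count is 286 − 106 + 0 = 180.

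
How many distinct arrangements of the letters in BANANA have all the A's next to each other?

Treat the 3 copies of A as a single block. The multiset to arrange is then {AAA, B, N, N}, 4 items in all.
That gives (4)!/(2!) = 12 arrangements.

12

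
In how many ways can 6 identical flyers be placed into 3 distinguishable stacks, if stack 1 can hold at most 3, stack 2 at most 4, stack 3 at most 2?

Ignoring the caps, the number of non-negative solutions to x_1+…+x_3 = 6 is C(8,2) = 28.
Subtract solutions that violate a single cap (substitute x_i' = x_i − (cap_i+1)): x_1 ≥ 4 gives C(4,2) = 6; x_2 ≥ 5 gives C(3,2) = 3; x_3 ≥ 3 gives C(5,2) = 10. Together 19.
No two caps can be exceeded simultaneously, so the pair terms are all 0.
By inclusion–exclusion the count is 28 − 19 + 0 = 9.

9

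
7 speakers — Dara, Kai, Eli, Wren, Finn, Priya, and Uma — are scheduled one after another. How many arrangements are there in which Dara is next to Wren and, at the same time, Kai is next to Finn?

Treat {Dara,Wren} as one block (2 orders) and {Kai,Finn} as another (2 orders).
That leaves 5 units to arrange: 2 × 2 × 5! = 4 × 120 = 480.

480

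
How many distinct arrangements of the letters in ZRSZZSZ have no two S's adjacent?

75

Total arrangements of ZRSZZSZ: 7!/(4!·2!) = 105.
If the two S's are adjacent, glue them into one block, leaving 6 items to arrange: (6)!/(4!) = 30 ways.
Subtracting, 105 − 30 = 75 arrangements keep the S's apart.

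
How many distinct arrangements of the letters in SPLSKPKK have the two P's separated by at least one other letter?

1260

There are 8!/(3!·2!·2!) = 1680 arrangements of SPLSKPKK in total.
Arrangements with the P's together: treat PP as one letter, giving (7)!/(3!·2!) = 420.
Subtracting, 1680 − 420 = 1260 arrangements keep the P's apart.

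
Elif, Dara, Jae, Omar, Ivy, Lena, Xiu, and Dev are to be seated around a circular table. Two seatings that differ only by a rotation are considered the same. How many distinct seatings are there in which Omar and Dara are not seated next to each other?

3600

Without the restriction there are (7)! = 5040 seatings.
Seatings with Omar beside Dara: treat them as a block with 2 internal orders, giving 2 × (6)! = 1440.
Subtracting, 5040 − 1440 = 3600.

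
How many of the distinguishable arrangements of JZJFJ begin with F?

4

Fix F in the first position and arrange the remaining 4 letters.
Those 4 letters have J appearing 3 times, giving (4)!/(3!) = 4.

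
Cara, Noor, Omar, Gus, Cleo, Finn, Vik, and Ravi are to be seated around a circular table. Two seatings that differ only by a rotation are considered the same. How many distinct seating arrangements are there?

Around a circle, 8 distinct people have 8!/8 = (7)! = 5040 rotationally distinct seatings.

5040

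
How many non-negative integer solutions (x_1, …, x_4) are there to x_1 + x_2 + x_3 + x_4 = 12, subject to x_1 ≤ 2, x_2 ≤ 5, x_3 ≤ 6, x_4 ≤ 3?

30

Without the upper bounds there are C(15,3) = 455 ways to split 12 among 4 variables.
Subtract solutions that violate a single cap (substitute x_i' = x_i − (cap_i+1)): x_1 ≥ 3 gives C(12,3) = 220; x_2 ≥ 6 gives C(9,3) = 84; x_3 ≥ 7 gives C(8,3) = 56; x_4 ≥ 4 gives C(11,3) = 165. Together 525.
Add back pairs where two caps are both exceeded: 20 + 10 + 56 + 0 + 10 + 4 = 100.
By inclusion–exclusion the count is 455 − 525 + 100 = 30.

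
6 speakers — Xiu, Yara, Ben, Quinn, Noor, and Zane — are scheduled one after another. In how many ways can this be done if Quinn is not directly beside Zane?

There are 6! = 720 arrangements in all. If Quinn and Zane are adjacent, merging them into one block gives 2·(5)! = 240 arrangements.
So 720 − 240 = 480 arrangements keep them apart.

480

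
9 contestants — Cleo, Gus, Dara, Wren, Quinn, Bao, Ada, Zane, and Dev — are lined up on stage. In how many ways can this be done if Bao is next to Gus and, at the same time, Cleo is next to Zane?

20160

Treat {Bao,Gus} as one block (2 orders) and {Cleo,Zane} as another (2 orders).
That leaves 7 units to arrange: 2 × 2 × 7! = 4 × 5040 = 20160.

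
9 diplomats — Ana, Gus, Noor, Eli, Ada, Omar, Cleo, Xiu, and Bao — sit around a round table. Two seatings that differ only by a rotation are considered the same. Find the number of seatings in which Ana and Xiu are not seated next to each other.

Without the restriction there are (8)! = 40320 seatings.
Those with Ana next to Xiu: fuse the pair into one unit and seat 8 units around a circle — 2·(7)! = 10080.
Subtracting, 40320 − 10080 = 30240.

30240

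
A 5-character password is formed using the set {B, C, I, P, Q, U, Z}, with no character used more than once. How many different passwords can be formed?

2520

This is a permutation of 5 out of 7: P(7,5) = 7!/2!.
That product is 7 × 6 × 5 × 4 × 3 = 2520.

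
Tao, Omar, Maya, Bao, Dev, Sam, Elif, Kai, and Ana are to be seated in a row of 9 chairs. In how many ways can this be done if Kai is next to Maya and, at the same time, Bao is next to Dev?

20160

Treat {Kai,Maya} as one block (2 orders) and {Bao,Dev} as another (2 orders).
That leaves 7 units to arrange: 2 × 2 × 7! = 4 × 5040 = 20160.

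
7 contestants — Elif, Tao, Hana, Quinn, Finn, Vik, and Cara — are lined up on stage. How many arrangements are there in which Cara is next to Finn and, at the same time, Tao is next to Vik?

480

Treat {Cara,Finn} as one block (2 orders) and {Tao,Vik} as another (2 orders).
That leaves 5 units to arrange: 2 × 2 × 5! = 4 × 120 = 480.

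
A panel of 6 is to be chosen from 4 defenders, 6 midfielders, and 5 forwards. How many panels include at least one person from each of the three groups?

4250

Total 6-person selections from all 15: C(15,6) = 5005.
Selections missing a whole group: no defenders → C(11,6) = 462; no midfielders → C(9,6) = 84; no forwards → C(10,6) = 210.
Add back selections omitting two groups (i.e. drawn from a single group): C(4,6) + C(6,6) + C(5,6) = 1.
By inclusion–exclusion: 5005 − 756 + 1 = 4250.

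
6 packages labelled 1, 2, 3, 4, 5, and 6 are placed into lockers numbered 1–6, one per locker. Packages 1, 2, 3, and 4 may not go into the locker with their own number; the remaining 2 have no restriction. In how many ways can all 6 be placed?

362

Let Aᵢ (for 1 ≤ i ≤ 4) be the placements that put package i in its forbidden locker. Any j of these fix j positions, leaving (6−j)! ways to fill the rest, and there are C(4,j) ways to pick which j.
By inclusion–exclusion, the number of valid placements is Σ_{j=0}^{4} (−1)^j C(4,j)·(6−j)!.
Computing: 720 − 480 + 144 − 24 + 2 = 362.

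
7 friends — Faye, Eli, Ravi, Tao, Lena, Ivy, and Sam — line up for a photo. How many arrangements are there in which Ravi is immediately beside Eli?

1440

Treat {Ravi, Eli} as a single unit. There are 6 units to order, and the pair itself can be ordered 2 ways.
That gives 2 × 6! = 2 × 720 = 1440.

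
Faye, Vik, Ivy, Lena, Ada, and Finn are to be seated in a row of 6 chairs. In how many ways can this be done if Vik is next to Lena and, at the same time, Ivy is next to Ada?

96

Treat {Vik,Lena} as one block (2 orders) and {Ivy,Ada} as another (2 orders).
That leaves 4 units to arrange: 2 × 2 × 4! = 4 × 24 = 96.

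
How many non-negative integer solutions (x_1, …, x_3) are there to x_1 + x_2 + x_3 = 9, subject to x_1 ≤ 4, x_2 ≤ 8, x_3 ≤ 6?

33

Without the upper bounds there are C(11,2) = 55 ways to split 9 among 3 variables.
Subtract solutions that violate a single cap (substitute x_i' = x_i − (cap_i+1)): x_1 ≥ 5 gives C(6,2) = 15; x_2 ≥ 9 gives C(2,2) = 1; x_3 ≥ 7 gives C(4,2) = 6. Together 22.
No two caps can be exceeded simultaneously, so the pair terms are all 0.
By inclusion–exclusion the count is 55 − 22 + 0 = 33.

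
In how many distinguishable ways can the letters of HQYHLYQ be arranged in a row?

630

Letter multiplicities in HQYHLYQ: H×2, L×1, Q×2, Y×2.
The number of distinct arrangements is 7!/(2!·2!·2!) = 5040/8 = 630.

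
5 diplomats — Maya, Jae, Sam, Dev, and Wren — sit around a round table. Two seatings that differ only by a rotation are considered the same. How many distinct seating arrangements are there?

Fix one person's seat to break rotational symmetry; the remaining 4 people can be arranged in (4)! = 24 ways.

24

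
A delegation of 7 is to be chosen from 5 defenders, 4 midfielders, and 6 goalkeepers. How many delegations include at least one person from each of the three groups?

5949

Unrestricted: C(15,7) = 6435 ways to pick any 7 of the 15.
Subtract selections that omit an entire group: no defenders → C(10,7) = 120; no midfielders → C(11,7) = 330; no goalkeepers → C(9,7) = 36.
Add back selections omitting two groups (i.e. drawn from a single group): C(5,7) + C(4,7) + C(6,7) = 0.
By inclusion–exclusion: 6435 − 486 + 0 = 5949.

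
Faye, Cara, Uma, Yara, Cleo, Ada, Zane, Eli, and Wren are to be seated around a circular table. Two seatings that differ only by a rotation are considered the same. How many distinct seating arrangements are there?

Seat Faye anywhere (absorbing the rotational symmetry), then permute the other 8: (8)! = 40320.

40320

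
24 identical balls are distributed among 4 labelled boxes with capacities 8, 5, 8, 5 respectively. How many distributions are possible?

Ignoring the caps, the number of non-negative solutions to x_1+…+x_4 = 24 is C(27,3) = 2925.
Subtract solutions that violate a single cap (substitute x_i' = x_i − (cap_i+1)): x_1 ≥ 9 gives C(18,3) = 816; x_2 ≥ 6 gives C(21,3) = 1330; x_3 ≥ 9 gives C(18,3) = 816; x_4 ≥ 6 gives C(21,3) = 1330. Together 4292.
Add back pairs where two caps are both exceeded: 220 + 84 + 220 + 220 + 455 + 220 = 1419.
Subtract triples: 1 + 20 + 1 + 20 = 42.
By inclusion–exclusion the count is 2925 − 4292 + 1419 − 42 = 10.

10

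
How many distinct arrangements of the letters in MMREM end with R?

Fix R in the last position and arrange the remaining 4 letters.
Those 4 letters have M appearing 3 times, giving (4)!/(3!) = 4.

4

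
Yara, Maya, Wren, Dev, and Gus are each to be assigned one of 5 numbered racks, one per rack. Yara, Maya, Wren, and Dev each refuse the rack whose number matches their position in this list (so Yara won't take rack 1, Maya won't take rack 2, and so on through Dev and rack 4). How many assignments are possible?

53

Let Aᵢ (for 1 ≤ i ≤ 4) be the placements that put person i in their forbidden rack. Any j of these fix j positions, leaving (5−j)! ways to fill the rest, and there are C(4,j) ways to pick which j.
By inclusion–exclusion, the number of valid placements is Σ_{j=0}^{4} (−1)^j C(4,j)·(5−j)!.
Computing: 120 − 96 + 36 − 8 + 1 = 53.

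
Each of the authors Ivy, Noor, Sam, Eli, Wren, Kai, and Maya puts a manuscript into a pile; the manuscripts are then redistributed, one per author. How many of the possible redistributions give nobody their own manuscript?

Let Aᵢ be the assignments in which author i gets their own manuscript. We want the size of the complement of A₁∪…∪A_7.
By inclusion–exclusion this is Σ_{j=0}^{7} (−1)^j C(7,j)·(7−j)!.
Computing: 5040 − 5040 + 2520 − 840 + 210 − 42 + 7 − 1 = 1854.

1854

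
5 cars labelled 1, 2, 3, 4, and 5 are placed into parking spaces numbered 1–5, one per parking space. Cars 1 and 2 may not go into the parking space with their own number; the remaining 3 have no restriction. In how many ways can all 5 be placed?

78

Let Aᵢ (for i ∈ {1, 2}) be the placements that put car i in its forbidden parking space. Any j of these fix j positions, leaving (5−j)! ways to fill the rest, and there are C(2,j) ways to pick which j.
By inclusion–exclusion, the number of valid placements is Σ_{j=0}^{2} (−1)^j C(2,j)·(5−j)!.
Computing: 120 − 48 + 6 = 78.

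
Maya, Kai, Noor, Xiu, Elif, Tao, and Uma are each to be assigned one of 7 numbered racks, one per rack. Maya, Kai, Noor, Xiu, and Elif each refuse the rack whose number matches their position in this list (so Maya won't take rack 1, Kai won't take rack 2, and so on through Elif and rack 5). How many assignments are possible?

Let Aᵢ (for 1 ≤ i ≤ 5) be the placements that put person i in their forbidden rack. Any j of these fix j positions, leaving (7−j)! ways to fill the rest, and there are C(5,j) ways to pick which j.
By inclusion–exclusion, the number of valid placements is Σ_{j=0}^{5} (−1)^j C(5,j)·(7−j)!.
Computing: 5040 − 3600 + 1200 − 240 + 30 − 2 = 2428.

2428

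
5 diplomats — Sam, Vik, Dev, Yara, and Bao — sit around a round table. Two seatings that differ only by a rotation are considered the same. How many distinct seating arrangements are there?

24

Fix one person's seat to break rotational symmetry; the remaining 4 people can be arranged in (4)! = 24 ways.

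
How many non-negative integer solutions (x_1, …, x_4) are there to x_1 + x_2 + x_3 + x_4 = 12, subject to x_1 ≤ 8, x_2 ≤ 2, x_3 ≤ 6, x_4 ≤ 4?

86

Ignoring the caps, the number of non-negative solutions to x_1+…+x_4 = 12 is C(15,3) = 455.
Subtract solutions that violate a single cap (substitute x_i' = x_i − (cap_i+1)): x_1 ≥ 9 gives C(6,3) = 20; x_2 ≥ 3 gives C(12,3) = 220; x_3 ≥ 7 gives C(8,3) = 56; x_4 ≥ 5 gives C(10,3) = 120. Together 416.
Add back pairs where two caps are both exceeded: 1 + 0 + 0 + 10 + 35 + 1 = 47.
By inclusion–exclusion the count is 455 − 416 + 47 = 86.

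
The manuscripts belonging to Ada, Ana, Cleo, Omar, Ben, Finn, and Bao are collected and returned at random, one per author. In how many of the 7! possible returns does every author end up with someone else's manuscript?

This is the derangement count D_7: permutations of 7 items with no fixed point.
By inclusion–exclusion this is Σ_{j=0}^{7} (−1)^j C(7,j)·(7−j)!.
Computing: 5040 − 5040 + 2520 − 840 + 210 − 42 + 7 − 1 = 1854.

1854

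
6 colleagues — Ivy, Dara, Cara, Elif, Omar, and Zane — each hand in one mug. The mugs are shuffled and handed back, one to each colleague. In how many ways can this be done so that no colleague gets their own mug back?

265

Count assignments avoiding every fixed point. For any j of the 6 colleagues fixed to their own mug, the other 6−j can be arranged in (6−j)! ways.
By inclusion–exclusion this is Σ_{j=0}^{6} (−1)^j C(6,j)·(6−j)!.
Computing: 720 − 720 + 360 − 120 + 30 − 6 + 1 = 265.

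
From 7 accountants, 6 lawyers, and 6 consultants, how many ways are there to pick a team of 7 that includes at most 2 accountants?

Split by how many accountants are chosen (0 through 2).
Sum: C(7,0)·C(12,7) + C(7,1)·C(12,6) + C(7,2)·C(12,5) = 792 + 6468 + 16632 = 23892.

23892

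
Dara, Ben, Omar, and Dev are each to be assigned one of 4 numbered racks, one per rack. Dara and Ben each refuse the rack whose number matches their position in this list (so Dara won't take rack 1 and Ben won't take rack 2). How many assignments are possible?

14

Let Aᵢ (for i ∈ {1, 2}) be the placements that put person i in their forbidden rack. Any j of these fix j positions, leaving (4−j)! ways to fill the rest, and there are C(2,j) ways to pick which j.
By inclusion–exclusion, the number of valid placements is Σ_{j=0}^{2} (−1)^j C(2,j)·(4−j)!.
Computing: 24 − 12 + 2 = 14.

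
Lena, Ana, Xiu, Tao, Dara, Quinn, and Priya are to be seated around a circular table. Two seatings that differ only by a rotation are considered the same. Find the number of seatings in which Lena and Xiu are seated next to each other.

240

Glue Lena and Xiu into a block (2 internal orders). Seating 6 units around a circle gives (5)! arrangements.
So 2 × (5)! = 2 × 120 = 240.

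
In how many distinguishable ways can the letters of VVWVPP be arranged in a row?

Letter multiplicities in VVWVPP: P×2, V×3, W×1.
Dividing 6! = 720 by 3!·2! = 12 for the repeated letters gives 60.

60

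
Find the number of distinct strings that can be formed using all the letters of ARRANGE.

1260

ARRANGE has 7 letters with A appearing twice and R appearing twice.
The number of distinct arrangements is 7!/(2!·2!) = 5040/4 = 1260.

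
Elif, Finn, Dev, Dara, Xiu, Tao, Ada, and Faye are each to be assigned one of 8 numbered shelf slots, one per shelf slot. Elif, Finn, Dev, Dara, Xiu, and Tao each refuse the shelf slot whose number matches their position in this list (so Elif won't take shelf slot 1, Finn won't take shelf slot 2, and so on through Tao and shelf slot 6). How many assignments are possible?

Let Aᵢ (for 1 ≤ i ≤ 6) be the placements that put person i in their forbidden shelf slot. Any j of these fix j positions, leaving (8−j)! ways to fill the rest, and there are C(6,j) ways to pick which j.
By inclusion–exclusion, the number of valid placements is Σ_{j=0}^{6} (−1)^j C(6,j)·(8−j)!.
Computing: 40320 − 30240 + 10800 − 2400 + 360 − 36 + 2 = 18806.

18806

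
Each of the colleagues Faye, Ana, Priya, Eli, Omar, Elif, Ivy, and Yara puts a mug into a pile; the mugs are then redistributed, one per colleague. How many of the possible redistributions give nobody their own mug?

Count assignments avoiding every fixed point. For any j of the 8 colleagues fixed to their own mug, the other 8−j can be arranged in (8−j)! ways.
By inclusion–exclusion this is Σ_{j=0}^{8} (−1)^j C(8,j)·(8−j)!.
Computing: 40320 − 40320 + 20160 − 6720 + 1680 − 336 + 56 − 8 + 1 = 14833.

14833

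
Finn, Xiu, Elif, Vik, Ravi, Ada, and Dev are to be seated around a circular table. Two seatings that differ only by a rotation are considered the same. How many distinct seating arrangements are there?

720

Around a circle, 7 distinct people have 7!/7 = (6)! = 720 rotationally distinct seatings.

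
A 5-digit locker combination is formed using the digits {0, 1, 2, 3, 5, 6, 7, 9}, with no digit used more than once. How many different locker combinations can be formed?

With no repetition, fill the 5 digits in order: 8 choices, then 7, down to 4.
8 × 7 × 6 × 5 × 4 = 6720.

6720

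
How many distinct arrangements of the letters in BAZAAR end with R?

20

With the last slot taken by R, it remains to arrange the other 5 letters (BAZAA).
Those 5 letters have A appearing 3 times, giving (5)!/(3!) = 20.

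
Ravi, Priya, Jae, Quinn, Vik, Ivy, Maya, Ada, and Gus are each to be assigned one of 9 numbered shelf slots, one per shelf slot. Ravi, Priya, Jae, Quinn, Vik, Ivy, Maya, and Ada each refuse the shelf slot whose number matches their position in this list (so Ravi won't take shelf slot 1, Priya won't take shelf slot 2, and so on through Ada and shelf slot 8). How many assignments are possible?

Let Aᵢ (for 1 ≤ i ≤ 8) be the placements that put person i in their forbidden shelf slot. Any j of these fix j positions, leaving (9−j)! ways to fill the rest, and there are C(8,j) ways to pick which j.
By inclusion–exclusion, the number of valid placements is Σ_{j=0}^{8} (−1)^j C(8,j)·(9−j)!.
Computing: 362880 − 322560 + 141120 − 40320 + 8400 − 1344 + 168 − 16 + 1 = 148329.

148329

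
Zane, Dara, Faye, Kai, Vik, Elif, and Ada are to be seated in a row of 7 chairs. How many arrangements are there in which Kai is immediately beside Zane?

Place the 5 others and the Kai-Zane pair as 6 objects in a line; the pair has 2 internal arrangements.
So the count is 2·(6)! = 1440.

1440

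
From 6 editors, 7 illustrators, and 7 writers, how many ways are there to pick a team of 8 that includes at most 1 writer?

13299

Split by how many writers are chosen (0 through 1).
Sum: C(7,0)·C(13,8) + C(7,1)·C(13,7) = 1287 + 12012 = 13299.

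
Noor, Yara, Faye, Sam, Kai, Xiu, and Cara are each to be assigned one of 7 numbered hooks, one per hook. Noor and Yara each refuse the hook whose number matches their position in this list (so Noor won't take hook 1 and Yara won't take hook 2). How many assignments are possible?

3720

Let Aᵢ (for i ∈ {1, 2}) be the placements that put person i in their forbidden hook. Any j of these fix j positions, leaving (7−j)! ways to fill the rest, and there are C(2,j) ways to pick which j.
By inclusion–exclusion, the number of valid placements is Σ_{j=0}^{2} (−1)^j C(2,j)·(7−j)!.
Computing: 5040 − 1440 + 120 = 3720.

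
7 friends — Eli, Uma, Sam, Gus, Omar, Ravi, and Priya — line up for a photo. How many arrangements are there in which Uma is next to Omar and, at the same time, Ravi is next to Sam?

Treat {Uma,Omar} as one block (2 orders) and {Ravi,Sam} as another (2 orders).
That leaves 5 units to arrange: 2 × 2 × 5! = 4 × 120 = 480.

480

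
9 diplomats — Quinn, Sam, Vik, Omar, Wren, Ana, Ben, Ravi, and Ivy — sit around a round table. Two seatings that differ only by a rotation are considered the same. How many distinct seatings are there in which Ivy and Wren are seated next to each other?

10080

Glue Ivy and Wren into a block (2 internal orders). Seating 8 units around a circle gives (7)! arrangements.
So 2 × (7)! = 2 × 5040 = 10080.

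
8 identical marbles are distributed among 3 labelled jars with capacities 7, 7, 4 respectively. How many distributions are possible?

33

Ignoring the caps, the number of non-negative solutions to x_1+…+x_3 = 8 is C(10,2) = 45.
Subtract solutions that violate a single cap (substitute x_i' = x_i − (cap_i+1)): x_1 ≥ 8 gives C(2,2) = 1; x_2 ≥ 8 gives C(2,2) = 1; x_3 ≥ 5 gives C(5,2) = 10. Together 12.
No two caps can be exceeded simultaneously, so the pair terms are all 0.
By inclusion–exclusion the count is 45 − 12 + 0 = 33.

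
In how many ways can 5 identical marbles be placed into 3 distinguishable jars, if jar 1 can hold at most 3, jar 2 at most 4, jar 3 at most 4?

By stars and bars, unrestricted non-negative solutions to x_1+…+x_3 = 5 number C(5+2,2) = 21.
Subtract solutions that violate a single cap (substitute x_i' = x_i − (cap_i+1)): x_1 ≥ 4 gives C(3,2) = 3; x_2 ≥ 5 gives C(2,2) = 1; x_3 ≥ 5 gives C(2,2) = 1. Together 5.
No two caps can be exceeded simultaneously, so the pair terms are all 0.
By inclusion–exclusion the count is 21 − 5 + 0 = 16.

16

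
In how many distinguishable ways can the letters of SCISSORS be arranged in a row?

The 8 letters of SCISSORS have repeats: S appearing 4 times.
So there are 8! / (4!) = 1680 distinguishable arrangements.

1680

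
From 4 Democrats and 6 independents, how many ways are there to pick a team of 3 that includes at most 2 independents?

Split by how many independents are chosen (0 through 2).
Sum: C(6,0)·C(4,3) + C(6,1)·C(4,2) + C(6,2)·C(4,1) = 4 + 36 + 60 = 100.

100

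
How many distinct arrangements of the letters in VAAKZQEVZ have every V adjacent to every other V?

Treat the 2 copies of V as a single block. The multiset to arrange is then {VV, A, A, E, K, Q, Z, Z}, 8 items in all.
That gives (8)!/(2!·2!) = 10080 arrangements.

10080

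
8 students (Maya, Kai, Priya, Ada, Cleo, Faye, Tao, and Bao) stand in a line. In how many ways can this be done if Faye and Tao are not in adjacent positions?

There are 8! = 40320 arrangements in all. If Faye and Tao are adjacent, merging them into one block gives 2·(7)! = 10080 arrangements.
Complementary counting: 40320 − 10080 = 30240.

30240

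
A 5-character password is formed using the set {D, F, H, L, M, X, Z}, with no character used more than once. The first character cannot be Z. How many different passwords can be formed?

The first character has 7−1 = 6 choices (anything except Z).
The remaining 4 characters are filled from the other 6 symbols without repetition: 6 × 5 × 4 × 3 = 360.
Total: 6 × 360 = 2160.

2160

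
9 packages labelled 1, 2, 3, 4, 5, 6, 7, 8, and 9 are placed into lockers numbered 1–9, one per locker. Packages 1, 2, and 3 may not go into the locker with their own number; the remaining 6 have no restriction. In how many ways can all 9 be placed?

256320

Let Aᵢ (for i ∈ {1, 2, 3}) be the placements that put package i in its forbidden locker. Any j of these fix j positions, leaving (9−j)! ways to fill the rest, and there are C(3,j) ways to pick which j.
By inclusion–exclusion, the number of valid placements is Σ_{j=0}^{3} (−1)^j C(3,j)·(9−j)!.
Computing: 362880 − 120960 + 15120 − 720 = 256320.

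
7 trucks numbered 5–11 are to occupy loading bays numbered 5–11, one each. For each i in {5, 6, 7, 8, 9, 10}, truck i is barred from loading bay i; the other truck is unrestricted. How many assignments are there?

2119

Let Aᵢ (for 5 ≤ i ≤ 10) be the placements that put truck i in its forbidden loading bay. Any j of these fix j positions, leaving (7−j)! ways to fill the rest, and there are C(6,j) ways to pick which j.
By inclusion–exclusion, the number of valid placements is Σ_{j=0}^{6} (−1)^j C(6,j)·(7−j)!.
Computing: 5040 − 4320 + 1800 − 480 + 90 − 12 + 1 = 2119.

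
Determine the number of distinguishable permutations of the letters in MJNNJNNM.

The 8 letters of MJNNJNNM have repeats: J appearing twice, M appearing twice, and N appearing 4 times.
The number of distinct arrangements is 8!/(4!·2!·2!) = 40320/96 = 420.

420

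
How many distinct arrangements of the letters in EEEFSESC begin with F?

105

With the first slot taken by F, it remains to arrange the other 7 letters (EEESESC).
Those 7 letters have E appearing 4 times and S appearing twice, giving (7)!/(4!·2!) = 105.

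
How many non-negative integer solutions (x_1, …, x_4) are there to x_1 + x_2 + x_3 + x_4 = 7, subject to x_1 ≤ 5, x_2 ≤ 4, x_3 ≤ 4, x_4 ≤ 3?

By stars and bars, unrestricted non-negative solutions to x_1+…+x_4 = 7 number C(7+3,3) = 120.
Subtract solutions that violate a single cap (substitute x_i' = x_i − (cap_i+1)): x_1 ≥ 6 gives C(4,3) = 4; x_2 ≥ 5 gives C(5,3) = 10; x_3 ≥ 5 gives C(5,3) = 10; x_4 ≥ 4 gives C(6,3) = 20. Together 44.
No two caps can be exceeded simultaneously, so the pair terms are all 0.
By inclusion–exclusion the count is 120 − 44 + 0 = 76.

76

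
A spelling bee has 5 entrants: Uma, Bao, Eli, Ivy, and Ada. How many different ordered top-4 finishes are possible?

There are 5 choices for 1st place, 4 for 2nd, and so on down to 2 for position 4.
That gives 5 × 4 × 3 × 2 = 120.

120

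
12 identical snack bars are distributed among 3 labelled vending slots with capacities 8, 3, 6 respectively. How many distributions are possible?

18

Ignoring the caps, the number of non-negative solutions to x_1+…+x_3 = 12 is C(14,2) = 91.
Subtract solutions that violate a single cap (substitute x_i' = x_i − (cap_i+1)): x_1 ≥ 9 gives C(5,2) = 10; x_2 ≥ 4 gives C(10,2) = 45; x_3 ≥ 7 gives C(7,2) = 21. Together 76.
Add back pairs where two caps are both exceeded: 0 + 0 + 3 = 3.
By inclusion–exclusion the count is 91 − 76 + 3 = 18.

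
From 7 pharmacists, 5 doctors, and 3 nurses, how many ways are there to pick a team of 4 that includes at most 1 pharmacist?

Split by how many pharmacists are chosen (0 through 1).
Sum: C(7,0)·C(8,4) + C(7,1)·C(8,3) = 70 + 392 = 462.

462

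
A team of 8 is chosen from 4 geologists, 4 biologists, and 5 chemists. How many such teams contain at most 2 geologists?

Split by how many geologists are chosen (0 through 2).
Sum: C(4,0)·C(9,8) + C(4,1)·C(9,7) + C(4,2)·C(9,6) = 9 + 144 + 504 = 657.

657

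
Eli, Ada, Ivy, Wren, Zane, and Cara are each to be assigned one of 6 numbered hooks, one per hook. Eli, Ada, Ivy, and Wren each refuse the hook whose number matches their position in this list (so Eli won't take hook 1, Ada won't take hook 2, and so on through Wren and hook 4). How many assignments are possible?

Let Aᵢ (for 1 ≤ i ≤ 4) be the placements that put person i in their forbidden hook. Any j of these fix j positions, leaving (6−j)! ways to fill the rest, and there are C(4,j) ways to pick which j.
By inclusion–exclusion, the number of valid placements is Σ_{j=0}^{4} (−1)^j C(4,j)·(6−j)!.
Computing: 720 − 480 + 144 − 24 + 2 = 362.

362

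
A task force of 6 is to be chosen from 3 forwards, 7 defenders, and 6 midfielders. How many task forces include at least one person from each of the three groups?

Total 6-person selections from all 16: C(16,6) = 8008.
Subtract selections that omit an entire group: no forwards → C(13,6) = 1716; no defenders → C(9,6) = 84; no midfielders → C(10,6) = 210.
Add back selections omitting two groups (i.e. drawn from a single group): C(3,6) + C(7,6) + C(6,6) = 8.
By inclusion–exclusion: 8008 − 2010 + 8 = 6006.

6006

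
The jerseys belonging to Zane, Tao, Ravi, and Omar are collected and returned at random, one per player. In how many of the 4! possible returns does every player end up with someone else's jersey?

9

This is the derangement count D_4: permutations of 4 items with no fixed point.
By inclusion–exclusion this is Σ_{j=0}^{4} (−1)^j C(4,j)·(4−j)!.
Computing: 24 − 24 + 12 − 4 + 1 = 9.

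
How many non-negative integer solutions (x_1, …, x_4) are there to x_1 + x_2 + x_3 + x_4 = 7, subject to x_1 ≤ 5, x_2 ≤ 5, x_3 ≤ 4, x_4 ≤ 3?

82

By stars and bars, unrestricted non-negative solutions to x_1+…+x_4 = 7 number C(7+3,3) = 120.
Subtract solutions that violate a single cap (substitute x_i' = x_i − (cap_i+1)): x_1 ≥ 6 gives C(4,3) = 4; x_2 ≥ 6 gives C(4,3) = 4; x_3 ≥ 5 gives C(5,3) = 10; x_4 ≥ 4 gives C(6,3) = 20. Together 38.
No two caps can be exceeded simultaneously, so the pair terms are all 0.
By inclusion–exclusion the count is 120 − 38 + 0 = 82.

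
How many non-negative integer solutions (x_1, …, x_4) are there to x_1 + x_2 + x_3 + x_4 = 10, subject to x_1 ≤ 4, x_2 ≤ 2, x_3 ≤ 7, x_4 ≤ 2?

35

By stars and bars, unrestricted non-negative solutions to x_1+…+x_4 = 10 number C(10+3,3) = 286.
Subtract solutions that violate a single cap (substitute x_i' = x_i − (cap_i+1)): x_1 ≥ 5 gives C(8,3) = 56; x_2 ≥ 3 gives C(10,3) = 120; x_3 ≥ 8 gives C(5,3) = 10; x_4 ≥ 3 gives C(10,3) = 120. Together 306.
Add back pairs where two caps are both exceeded: 10 + 0 + 10 + 0 + 35 + 0 = 55.
By inclusion–exclusion the count is 286 − 306 + 55 = 35.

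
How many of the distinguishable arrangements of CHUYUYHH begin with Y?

420

With the first slot taken by Y, it remains to arrange the other 7 letters (CHUUYHH).
Those 7 letters have H appearing 3 times and U appearing twice, giving (7)!/(3!·2!) = 420.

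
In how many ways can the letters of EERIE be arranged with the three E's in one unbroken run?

6

Treat the 3 copies of E as a single block. The multiset to arrange is then {EEE, I, R}, 3 items in all.
All 3 items are distinct, so there are (3)! = 6 arrangements.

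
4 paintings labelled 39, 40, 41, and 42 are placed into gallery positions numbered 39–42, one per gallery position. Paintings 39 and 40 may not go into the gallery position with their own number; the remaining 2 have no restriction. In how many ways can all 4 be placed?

14

Let Aᵢ (for i ∈ {39, 40}) be the placements that put painting i in its forbidden gallery position. Any j of these fix j positions, leaving (4−j)! ways to fill the rest, and there are C(2,j) ways to pick which j.
By inclusion–exclusion, the number of valid placements is Σ_{j=0}^{2} (−1)^j C(2,j)·(4−j)!.
Computing: 24 − 12 + 2 = 14.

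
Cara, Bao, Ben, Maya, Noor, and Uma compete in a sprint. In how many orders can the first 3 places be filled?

120

This is an ordered selection of 3 from 6: P(6,3).
That gives 6 × 5 × 4 = 120.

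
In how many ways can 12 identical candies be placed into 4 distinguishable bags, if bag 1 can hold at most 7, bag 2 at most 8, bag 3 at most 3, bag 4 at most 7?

202

By stars and bars, unrestricted non-negative solutions to x_1+…+x_4 = 12 number C(12+3,3) = 455.
Subtract solutions that violate a single cap (substitute x_i' = x_i − (cap_i+1)): x_1 ≥ 8 gives C(7,3) = 35; x_2 ≥ 9 gives C(6,3) = 20; x_3 ≥ 4 gives C(11,3) = 165; x_4 ≥ 8 gives C(7,3) = 35. Together 255.
Add back pairs where two caps are both exceeded: 0 + 1 + 0 + 0 + 0 + 1 = 2.
By inclusion–exclusion the count is 455 − 255 + 2 = 202.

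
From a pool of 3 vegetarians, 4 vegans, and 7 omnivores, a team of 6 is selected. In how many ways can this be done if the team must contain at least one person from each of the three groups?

2331

With no constraint there are C(14,6) = 3003 possible selections.
Subtract selections that omit an entire group: no vegetarians → C(11,6) = 462; no vegans → C(10,6) = 210; no omnivores → C(7,6) = 7.
Add back selections omitting two groups (i.e. drawn from a single group): C(3,6) + C(4,6) + C(7,6) = 7.
By inclusion–exclusion: 3003 − 679 + 7 = 2331.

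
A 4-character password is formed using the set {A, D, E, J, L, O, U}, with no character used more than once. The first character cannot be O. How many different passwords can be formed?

The first character has 7−1 = 6 choices (anything except O).
The remaining 3 characters are filled from the other 6 symbols without repetition: 6 × 5 × 4 = 120.
Total: 6 × 120 = 720.

720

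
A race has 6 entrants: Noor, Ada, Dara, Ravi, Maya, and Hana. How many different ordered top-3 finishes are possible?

120

This is an ordered selection of 3 from 6: P(6,3).
That gives 6 × 5 × 4 = 120.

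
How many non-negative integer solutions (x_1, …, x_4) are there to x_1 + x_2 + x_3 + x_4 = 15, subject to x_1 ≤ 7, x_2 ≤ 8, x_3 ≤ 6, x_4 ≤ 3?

149

Without the upper bounds there are C(18,3) = 816 ways to split 15 among 4 variables.
Subtract solutions that violate a single cap (substitute x_i' = x_i − (cap_i+1)): x_1 ≥ 8 gives C(10,3) = 120; x_2 ≥ 9 gives C(9,3) = 84; x_3 ≥ 7 gives C(11,3) = 165; x_4 ≥ 4 gives C(14,3) = 364. Together 733.
Add back pairs where two caps are both exceeded: 0 + 1 + 20 + 0 + 10 + 35 = 66.
By inclusion–exclusion the count is 816 − 733 + 66 = 149.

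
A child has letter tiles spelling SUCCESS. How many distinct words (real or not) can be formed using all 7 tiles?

420

Letter multiplicities in SUCCESS: C×2, E×1, S×3, U×1.
So there are 7! / (3!·2!) = 420 distinguishable arrangements.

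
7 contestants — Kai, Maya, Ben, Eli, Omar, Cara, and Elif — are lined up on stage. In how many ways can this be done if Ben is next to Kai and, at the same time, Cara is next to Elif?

480

Treat {Ben,Kai} as one block (2 orders) and {Cara,Elif} as another (2 orders).
That leaves 5 units to arrange: 2 × 2 × 5! = 4 × 120 = 480.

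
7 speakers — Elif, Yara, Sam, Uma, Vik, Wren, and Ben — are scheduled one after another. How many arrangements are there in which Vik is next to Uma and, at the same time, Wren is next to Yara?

Treat {Vik,Uma} as one block (2 orders) and {Wren,Yara} as another (2 orders).
That leaves 5 units to arrange: 2 × 2 × 5! = 4 × 120 = 480.

480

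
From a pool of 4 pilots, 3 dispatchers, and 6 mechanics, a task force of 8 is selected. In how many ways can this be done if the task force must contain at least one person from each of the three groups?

1233

Total 8-person selections from all 13: C(13,8) = 1287.
Selections missing a whole group: no pilots → C(9,8) = 9; no dispatchers → C(10,8) = 45; no mechanics → C(7,8) = 0.
Add back selections omitting two groups (i.e. drawn from a single group): C(4,8) + C(3,8) + C(6,8) = 0.
By inclusion–exclusion: 1287 − 54 + 0 = 1233.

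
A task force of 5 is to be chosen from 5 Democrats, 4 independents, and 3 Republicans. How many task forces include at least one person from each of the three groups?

590

With no constraint there are C(12,5) = 792 possible selections.
Selections missing a whole group: no Democrats → C(7,5) = 21; no independents → C(8,5) = 56; no Republicans → C(9,5) = 126.
Add back selections omitting two groups (i.e. drawn from a single group): C(5,5) + C(4,5) + C(3,5) = 1.
By inclusion–exclusion: 792 − 203 + 1 = 590.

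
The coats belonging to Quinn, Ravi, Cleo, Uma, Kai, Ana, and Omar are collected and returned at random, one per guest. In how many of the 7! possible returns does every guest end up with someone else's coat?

This is the derangement count D_7: permutations of 7 items with no fixed point.
By inclusion–exclusion this is Σ_{j=0}^{7} (−1)^j C(7,j)·(7−j)!.
Computing: 5040 − 5040 + 2520 − 840 + 210 − 42 + 7 − 1 = 1854.

1854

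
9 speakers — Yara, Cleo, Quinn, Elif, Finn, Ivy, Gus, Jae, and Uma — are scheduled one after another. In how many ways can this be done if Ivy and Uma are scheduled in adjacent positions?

Place the 7 others and the Ivy-Uma pair as 8 objects in a line; the pair has 2 internal arrangements.
That gives 2 × 8! = 2 × 40320 = 80640.

80640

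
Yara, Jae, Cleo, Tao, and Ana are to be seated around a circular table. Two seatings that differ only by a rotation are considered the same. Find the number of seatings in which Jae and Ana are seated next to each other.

Treat {Jae, Ana} as one unit (2 internal orders) and seat the resulting 4 units around the table: (3)! circular arrangements.
So 2 × (3)! = 2 × 6 = 12.

12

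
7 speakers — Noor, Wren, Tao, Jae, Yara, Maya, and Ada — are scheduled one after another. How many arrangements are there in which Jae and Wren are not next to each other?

Of the 7! = 5040 arrangements, those with Jae and Wren adjacent number 2 × 6! = 1440 (treat the pair as a block with 2 internal orders).
So 5040 − 1440 = 3600 arrangements keep them apart.

3600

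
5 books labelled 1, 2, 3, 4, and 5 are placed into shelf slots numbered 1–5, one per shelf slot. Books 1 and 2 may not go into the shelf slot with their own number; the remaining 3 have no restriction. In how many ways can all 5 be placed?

Let Aᵢ (for i ∈ {1, 2}) be the placements that put book i in its forbidden shelf slot. Any j of these fix j positions, leaving (5−j)! ways to fill the rest, and there are C(2,j) ways to pick which j.
By inclusion–exclusion, the number of valid placements is Σ_{j=0}^{2} (−1)^j C(2,j)·(5−j)!.
Computing: 120 − 48 + 6 = 78.

78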